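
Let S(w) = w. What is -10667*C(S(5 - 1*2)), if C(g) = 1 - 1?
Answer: 0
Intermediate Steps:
C(g) = 0
-10667*C(S(5 - 1*2)) = -10667*0 = 0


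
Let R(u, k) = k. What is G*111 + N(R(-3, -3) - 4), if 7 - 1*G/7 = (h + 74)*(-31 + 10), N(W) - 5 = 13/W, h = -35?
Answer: 4492636/7 ≈ 6.4181e+5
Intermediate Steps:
N(W) = 5 + 13/W
G = 5782 (G = 49 - 7*(-35 + 74)*(-31 + 10) = 49 - 273*(-21) = 49 - 7*(-819) = 49 + 5733 = 5782)
G*111 + N(R(-3, -3) - 4) = 5782*111 + (5 + 13/(-3 - 4)) = 641802 + (5 + 13/(-7)) = 641802 + (5 + 13*(-⅐)) = 641802 + (5 - 13/7) = 641802 + 22/7 = 4492636/7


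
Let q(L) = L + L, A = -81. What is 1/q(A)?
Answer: -1/162 ≈ -0.0061728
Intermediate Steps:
q(L) = 2*L
1/q(A) = 1/(2*(-81)) = 1/(-162) = -1/162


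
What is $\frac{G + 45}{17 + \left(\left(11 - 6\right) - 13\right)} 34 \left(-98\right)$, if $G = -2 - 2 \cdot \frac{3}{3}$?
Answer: $- \frac{136612}{9} \approx -15179.0$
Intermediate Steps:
$G = -4$ ($G = -2 - 2 \cdot 3 \cdot \frac{1}{3} = -2 - 2 = -4$)
$\frac{G + 45}{17 + \left(\left(11 - 6\right) - 13\right)} 34 \left(-98\right) = \frac{-4 + 45}{17 + \left(\left(11 - 6\right) - 13\right)} 34 \left(-98\right) = \frac{41}{17 + \left(5 - 13\right)} 34 \left(-98\right) = \frac{41}{17 - 8} \cdot 34 \left(-98\right) = \frac{41}{9} \cdot 34 \left(-98\right) = \frac{1394}{9} \left(-98\right) = - \frac{136612}{9}$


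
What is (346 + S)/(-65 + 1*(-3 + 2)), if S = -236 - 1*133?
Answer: 23/66 ≈ 0.34848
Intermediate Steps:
S = -369 (S = -236 - 133 = -369)
(346 + S)/(-65 + 1*(-3 + 2)) = (346 - 369)/(-65 + 1*(-3 + 2)) = -23/(-65 + 1*(-1)) = -23/(-65 - 1) = -23/(-66) = -23*(-1/66) = 23/66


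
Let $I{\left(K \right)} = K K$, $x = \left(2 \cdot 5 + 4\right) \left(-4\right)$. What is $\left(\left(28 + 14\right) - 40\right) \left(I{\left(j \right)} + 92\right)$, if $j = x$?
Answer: $6456$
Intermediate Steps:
$x = -56$ ($x = \left(10 + 4\right) \left(-4\right) = 14 \left(-4\right) = -56$)
$j = -56$
$I{\left(K \right)} = K^{2}$
$\left(\left(28 + 14\right) - 40\right) \left(I{\left(j \right)} + 92\right) = \left(\left(28 + 14\right) - 40\right) \left(\left(-56\right)^{2} + 92\right) = \left(42 - 40\right) \left(3136 + 92\right) = 2 \cdot 3228 = 6456$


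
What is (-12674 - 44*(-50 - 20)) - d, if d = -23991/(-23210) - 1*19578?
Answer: 21064059/2110 ≈ 9983.0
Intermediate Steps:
d = -41307399/2110 (d = -23991*(-1/23210) - 19578 = 2181/2110 - 19578 = -41307399/2110 ≈ -19577.)
(-12674 - 44*(-50 - 20)) - d = (-12674 - 44*(-50 - 20)) - 1*(-41307399/2110) = (-12674 - 44*(-70)) + 41307399/2110 = (-12674 - 1*(-3080)) + 41307399/2110 = (-12674 + 3080) + 41307399/2110 = -9594 + 41307399/2110 = 21064059/2110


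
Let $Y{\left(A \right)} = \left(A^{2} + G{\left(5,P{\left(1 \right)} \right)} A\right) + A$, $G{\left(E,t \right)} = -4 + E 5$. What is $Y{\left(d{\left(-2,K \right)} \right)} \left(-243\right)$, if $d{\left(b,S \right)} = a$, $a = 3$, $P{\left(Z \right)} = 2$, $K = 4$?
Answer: $-18225$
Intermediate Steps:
$G{\left(E,t \right)} = -4 + 5 E$
$d{\left(b,S \right)} = 3$
$Y{\left(A \right)} = A^{2} + 22 A$ ($Y{\left(A \right)} = \left(A^{2} + \left(-4 + 5 \cdot 5\right) A\right) + A = \left(A^{2} + \left(-4 + 25\right) A\right) + A = \left(A^{2} + 21 A\right) + A = A^{2} + 22 A$)
$Y{\left(d{\left(-2,K \right)} \right)} \left(-243\right) = 3 \left(22 + 3\right) \left(-243\right) = 3 \cdot 25 \left(-243\right) = 75 \left(-243\right) = -18225$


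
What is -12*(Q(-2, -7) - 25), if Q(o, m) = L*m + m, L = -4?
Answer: 48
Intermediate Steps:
Q(o, m) = -3*m (Q(o, m) = -4*m + m = -3*m)
-12*(Q(-2, -7) - 25) = -12*(-3*(-7) - 25) = -12*(21 - 25) = -12*(-4) = 48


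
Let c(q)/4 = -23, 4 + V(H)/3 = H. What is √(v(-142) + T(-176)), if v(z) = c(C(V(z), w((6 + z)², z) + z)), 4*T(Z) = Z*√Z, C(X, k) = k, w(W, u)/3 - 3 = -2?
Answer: 2*√(-23 - 44*I*√11) ≈ 15.794 - 18.479*I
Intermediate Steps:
w(W, u) = 3 (w(W, u) = 9 + 3*(-2) = 9 - 6 = 3)
V(H) = -12 + 3*H
T(Z) = Z^(3/2)/4 (T(Z) = (Z*√Z)/4 = Z^(3/2)/4)
c(q) = -92 (c(q) = 4*(-23) = -92)
v(z) = -92
√(v(-142) + T(-176)) = √(-92 + (-176)^(3/2)/4) = √(-92 + (-704*I*√11)/4) = √(-92 - 176*I*√11)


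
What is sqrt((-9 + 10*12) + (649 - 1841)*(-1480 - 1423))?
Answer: sqrt(3460487) ≈ 1860.2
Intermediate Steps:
sqrt((-9 + 10*12) + (649 - 1841)*(-1480 - 1423)) = sqrt((-9 + 120) - 1192*(-2903)) = sqrt(111 + 3460376) = sqrt(3460487)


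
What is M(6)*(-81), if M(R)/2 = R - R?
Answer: 0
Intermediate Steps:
M(R) = 0 (M(R) = 2*(R - R) = 2*0 = 0)
M(6)*(-81) = 0*(-81) = 0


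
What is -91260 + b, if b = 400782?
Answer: 309522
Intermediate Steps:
-91260 + b = -91260 + 400782 = 309522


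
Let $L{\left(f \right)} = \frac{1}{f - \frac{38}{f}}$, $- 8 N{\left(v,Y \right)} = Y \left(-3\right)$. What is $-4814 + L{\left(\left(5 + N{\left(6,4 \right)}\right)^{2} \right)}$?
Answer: $- \frac{134565066}{27953} \approx -4814.0$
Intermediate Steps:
$N{\left(v,Y \right)} = \frac{3 Y}{8}$ ($N{\left(v,Y \right)} = - \frac{Y \left(-3\right)}{8} = - \frac{\left(-3\right) Y}{8} = \frac{3 Y}{8}$)
$L{\left(f \right)} = \frac{1}{f - \frac{38}{f}}$
$-4814 + L{\left(\left(5 + N{\left(6,4 \right)}\right)^{2} \right)} = -4814 + \frac{\left(5 + \frac{3}{8} \cdot 4\right)^{2}}{-38 + \left(\left(5 + \frac{3}{8} \cdot 4\right)^{2}\right)^{2}} = -4814 + \frac{\left(5 + \frac{3}{2}\right)^{2}}{-38 + \left(\left(5 + \frac{3}{2}\right)^{2}\right)^{2}} = -4814 + \frac{\left(\frac{13}{2}\right)^{2}}{-38 + \left(\left(\frac{13}{2}\right)^{2}\right)^{2}} = -4814 + \frac{169}{4 \left(-38 + \left(\frac{169}{4}\right)^{2}\right)} = -4814 + \frac{169}{4 \left(-38 + \frac{28561}{16}\right)} = -4814 + \frac{169}{4 \cdot \frac{27953}{16}} = -4814 + \frac{169}{4} \cdot \frac{16}{27953} = -4814 + \frac{676}{27953} = - \frac{134565066}{27953}$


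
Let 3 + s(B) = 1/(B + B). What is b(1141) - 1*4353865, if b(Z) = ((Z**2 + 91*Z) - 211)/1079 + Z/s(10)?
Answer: -277113097986/63661 ≈ -4.3530e+6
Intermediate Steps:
s(B) = -3 + 1/(2*B) (s(B) = -3 + 1/(B + B) = -3 + 1/(2*B))
b(Z) = -211/1079 - 1247*Z/4897 + Z**2/1079 (b(Z) = ((Z**2 + 91*Z) - 211)/1079 + Z/(-3 + (1/2)/10) = (-211 + Z**2 + 91*Z)*(1/1079) + Z/(-3 + (1/2)*(1/10)) = (-211/1079 + Z**2/1079 + 7*Z/83) + Z/(-3 + 1/20) = (-211/1079 + Z**2/1079 + 7*Z/83) + Z/(-59/20) = (-211/1079 + Z**2/1079 + 7*Z/83) + Z*(-20/59) = (-211/1079 + Z**2/1079 + 7*Z/83) - 20*Z/59 = -211/1079 - 1247*Z/4897 + Z**2/1079)
b(1141) - 1*4353865 = (-211/1079 - 1247/4897*1141 + (1/1079)*1141**2) - 1*4353865 = (-211/1079 - 1422827/4897 + (1/1079)*1301881) - 4353865 = (-211/1079 - 1422827/4897 + 1301881/1079) - 4353865 = 58301779/63661 - 4353865 = -277113097986/63661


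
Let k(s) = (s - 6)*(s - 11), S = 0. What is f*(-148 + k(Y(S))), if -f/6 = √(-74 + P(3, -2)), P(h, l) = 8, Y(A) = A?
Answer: 492*I*√66 ≈ 3997.0*I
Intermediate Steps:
k(s) = (-11 + s)*(-6 + s) (k(s) = (-6 + s)*(-11 + s) = (-11 + s)*(-6 + s))
f = -6*I*√66 (f = -6*√(-74 + 8) = -6*I*√66 ≈ -48.744*I)
f*(-148 + k(Y(S))) = (-6*I*√66)*(-148 + (66 + 0² - 17*0)) = (-6*I*√66)*(-148 + (66 + 0 + 0)) = (-6*I*√66)*(-148 + 66) = -6*I*√66*(-82) = 492*I*√66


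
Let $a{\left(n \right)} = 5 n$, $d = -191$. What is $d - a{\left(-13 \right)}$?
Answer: $-126$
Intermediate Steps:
$d - a{\left(-13 \right)} = -191 - 5 \left(-13\right) = -191 - -65 = -191 + 65 = -126$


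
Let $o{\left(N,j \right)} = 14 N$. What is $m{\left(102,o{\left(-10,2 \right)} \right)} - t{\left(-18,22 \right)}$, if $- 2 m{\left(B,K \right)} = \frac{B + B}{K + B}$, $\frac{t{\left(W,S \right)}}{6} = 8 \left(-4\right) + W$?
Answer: $\frac{5751}{19} \approx 302.68$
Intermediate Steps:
$t{\left(W,S \right)} = -192 + 6 W$ ($t{\left(W,S \right)} = 6 \left(8 \left(-4\right) + W\right) = 6 \left(-32 + W\right) = -192 + 6 W$)
$m{\left(B,K \right)} = - \frac{B}{B + K}$ ($m{\left(B,K \right)} = - \frac{\left(B + B\right) \frac{1}{K + B}}{2} = - \frac{2 B \frac{1}{B + K}}{2} = - \frac{B}{B + K}$)
$m{\left(102,o{\left(-10,2 \right)} \right)} - t{\left(-18,22 \right)} = \left(-1\right) 102 \frac{1}{102 + 14 \left(-10\right)} - \left(-192 + 6 \left(-18\right)\right) = \left(-1\right) 102 \frac{1}{102 - 140} - \left(-192 - 108\right) = \left(-1\right) 102 \frac{1}{-38} - -300 = \left(-1\right) 102 \left(- \frac{1}{38}\right) + 300 = \frac{51}{19} + 300 = \frac{5751}{19}$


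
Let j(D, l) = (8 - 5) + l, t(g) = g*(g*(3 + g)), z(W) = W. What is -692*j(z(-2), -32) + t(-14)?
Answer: 17912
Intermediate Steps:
t(g) = g**2*(3 + g)
j(D, l) = 3 + l
-692*j(z(-2), -32) + t(-14) = -692*(3 - 32) + (-14)**2*(3 - 14) = -692*(-29) + 196*(-11) = 20068 - 2156 = 17912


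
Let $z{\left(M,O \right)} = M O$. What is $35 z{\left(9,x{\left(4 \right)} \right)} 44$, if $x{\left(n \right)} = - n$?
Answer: $-55440$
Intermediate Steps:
$35 z{\left(9,x{\left(4 \right)} \right)} 44 = 35 \cdot 9 \left(\left(-1\right) 4\right) 44 = 35 \cdot 9 \left(-4\right) 44 = 35 \left(-36\right) 44 = \left(-1260\right) 44 = -55440$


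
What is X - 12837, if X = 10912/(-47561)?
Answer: -610551469/47561 ≈ -12837.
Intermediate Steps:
X = -10912/47561 (X = 10912*(-1/47561) = -10912/47561 ≈ -0.22943)
X - 12837 = -10912/47561 - 12837 = -610551469/47561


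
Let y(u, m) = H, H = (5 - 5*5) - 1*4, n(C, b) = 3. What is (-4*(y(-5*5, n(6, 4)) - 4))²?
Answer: 12544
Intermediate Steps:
H = -24 (H = (5 - 25) - 4 = -20 - 4 = -24)
y(u, m) = -24
(-4*(y(-5*5, n(6, 4)) - 4))² = (-4*(-24 - 4))² = (-4*(-28))² = 112² = 12544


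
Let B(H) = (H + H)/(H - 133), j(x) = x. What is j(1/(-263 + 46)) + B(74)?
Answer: -32175/12803 ≈ -2.5131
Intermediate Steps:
B(H) = 2*H/(-133 + H) (B(H) = (2*H)/(-133 + H) = 2*H/(-133 + H))
j(1/(-263 + 46)) + B(74) = 1/(-263 + 46) + 2*74/(-133 + 74) = 1/(-217) + 2*74/(-59) = -1/217 + 2*74*(-1/59) = -1/217 - 148/59 = -32175/12803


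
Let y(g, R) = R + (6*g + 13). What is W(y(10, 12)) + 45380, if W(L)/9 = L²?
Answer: 110405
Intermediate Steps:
y(g, R) = 13 + R + 6*g (y(g, R) = R + (13 + 6*g) = 13 + R + 6*g)
W(L) = 9*L²
W(y(10, 12)) + 45380 = 9*(13 + 12 + 6*10)² + 45380 = 9*(13 + 12 + 60)² + 45380 = 9*85² + 45380 = 9*7225 + 45380 = 65025 + 45380 = 110405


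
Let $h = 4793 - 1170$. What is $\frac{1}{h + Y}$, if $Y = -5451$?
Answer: $- \frac{1}{1828} \approx -0.00054705$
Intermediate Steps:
$h = 3623$ ($h = 4793 - 1170 = 3623$)
$\frac{1}{h + Y} = \frac{1}{3623 - 5451} = \frac{1}{-1828} = - \frac{1}{1828}$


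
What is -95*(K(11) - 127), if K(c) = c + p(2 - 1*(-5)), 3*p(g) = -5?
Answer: 33535/3 ≈ 11178.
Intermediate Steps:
p(g) = -5/3 (p(g) = (⅓)*(-5) = -5/3)
K(c) = -5/3 + c (K(c) = c - 5/3 = -5/3 + c)
-95*(K(11) - 127) = -95*((-5/3 + 11) - 127) = -95*(28/3 - 127) = -95*(-353/3) = 33535/3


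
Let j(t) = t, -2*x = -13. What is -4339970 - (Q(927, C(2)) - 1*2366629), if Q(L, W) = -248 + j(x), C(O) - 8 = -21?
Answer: -3946199/2 ≈ -1.9731e+6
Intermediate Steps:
x = 13/2 (x = -½*(-13) = 13/2 ≈ 6.5000)
C(O) = -13 (C(O) = 8 - 21 = -13)
Q(L, W) = -483/2 (Q(L, W) = -248 + 13/2 = -483/2)
-4339970 - (Q(927, C(2)) - 1*2366629) = -4339970 - (-483/2 - 1*2366629) = -4339970 - (-483/2 - 2366629) = -4339970 - 1*(-4733741/2) = -4339970 + 4733741/2 = -3946199/2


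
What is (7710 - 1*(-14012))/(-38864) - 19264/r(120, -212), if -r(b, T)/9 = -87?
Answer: -382842211/15215256 ≈ -25.162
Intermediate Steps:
r(b, T) = 783 (r(b, T) = -9*(-87) = 783)
(7710 - 1*(-14012))/(-38864) - 19264/r(120, -212) = (7710 - 1*(-14012))/(-38864) - 19264/783 = (7710 + 14012)*(-1/38864) - 19264*1/783 = 21722*(-1/38864) - 19264/783 = -10861/19432 - 19264/783 = -382842211/15215256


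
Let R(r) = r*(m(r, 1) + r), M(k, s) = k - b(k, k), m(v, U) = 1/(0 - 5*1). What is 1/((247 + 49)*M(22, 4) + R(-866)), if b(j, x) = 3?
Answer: 5/3778766 ≈ 1.3232e-6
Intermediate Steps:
m(v, U) = -⅕ (m(v, U) = 1/(0 - 5) = 1/(-5) = -⅕)
M(k, s) = -3 + k (M(k, s) = k - 1*3 = k - 3 = -3 + k)
R(r) = r*(-⅕ + r)
1/((247 + 49)*M(22, 4) + R(-866)) = 1/((247 + 49)*(-3 + 22) - 866*(-⅕ - 866)) = 1/(296*19 - 866*(-4331/5)) = 1/(5624 + 3750646/5) = 1/(3778766/5) = 5/3778766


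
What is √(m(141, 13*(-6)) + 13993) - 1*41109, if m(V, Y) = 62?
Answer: -41109 + √14055 ≈ -40990.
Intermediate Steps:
√(m(141, 13*(-6)) + 13993) - 1*41109 = √(62 + 13993) - 1*41109 = √14055 - 41109 = -41109 + √14055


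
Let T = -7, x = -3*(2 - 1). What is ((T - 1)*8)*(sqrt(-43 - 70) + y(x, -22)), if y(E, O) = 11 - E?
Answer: -896 - 64*I*sqrt(113) ≈ -896.0 - 680.33*I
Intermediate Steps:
x = -3 (x = -3*1 = -3)
((T - 1)*8)*(sqrt(-43 - 70) + y(x, -22)) = ((-7 - 1)*8)*(sqrt(-43 - 70) + (11 - 1*(-3))) = (-8*8)*(sqrt(-113) + (11 + 3)) = -64*(I*sqrt(113) + 14) = -64*(14 + I*sqrt(113)) = -896 - 64*I*sqrt(113)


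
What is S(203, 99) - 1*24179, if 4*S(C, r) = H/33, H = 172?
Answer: -797864/33 ≈ -24178.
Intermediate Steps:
S(C, r) = 43/33 (S(C, r) = (172/33)/4 = (172*(1/33))/4 = (¼)*(172/33) = 43/33)
S(203, 99) - 1*24179 = 43/33 - 1*24179 = 43/33 - 24179 = -797864/33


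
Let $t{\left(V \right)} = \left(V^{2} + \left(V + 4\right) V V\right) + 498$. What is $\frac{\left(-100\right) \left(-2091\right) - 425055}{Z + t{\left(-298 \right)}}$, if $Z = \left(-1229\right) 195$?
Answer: $\frac{215955}{26258729} \approx 0.0082241$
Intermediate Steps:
$Z = -239655$
$t{\left(V \right)} = 498 + V^{2} + V^{2} \left(4 + V\right)$ ($t{\left(V \right)} = \left(V^{2} + \left(4 + V\right) V V\right) + 498 = \left(V^{2} + V \left(4 + V\right) V\right) + 498 = \left(V^{2} + V^{2} \left(4 + V\right)\right) + 498 = 498 + V^{2} + V^{2} \left(4 + V\right)$)
$\frac{\left(-100\right) \left(-2091\right) - 425055}{Z + t{\left(-298 \right)}} = \frac{\left(-100\right) \left(-2091\right) - 425055}{-239655 + \left(498 + \left(-298\right)^{3} + 5 \left(-298\right)^{2}\right)} = \frac{209100 - 425055}{-239655 + \left(498 - 26463592 + 5 \cdot 88804\right)} = - \frac{215955}{-239655 + \left(498 - 26463592 + 444020\right)} = - \frac{215955}{-239655 - 26019074} = - \frac{215955}{-26258729} = \left(-215955\right) \left(- \frac{1}{26258729}\right) = \frac{215955}{26258729}$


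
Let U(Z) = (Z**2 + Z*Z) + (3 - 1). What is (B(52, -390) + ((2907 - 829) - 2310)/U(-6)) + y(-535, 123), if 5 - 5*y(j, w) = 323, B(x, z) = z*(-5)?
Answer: 348404/185 ≈ 1883.3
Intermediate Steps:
B(x, z) = -5*z
y(j, w) = -318/5 (y(j, w) = 1 - 1/5*323 = 1 - 323/5 = -318/5)
U(Z) = 2 + 2*Z**2 (U(Z) = (Z**2 + Z**2) + 2 = 2*Z**2 + 2 = 2 + 2*Z**2)
(B(52, -390) + ((2907 - 829) - 2310)/U(-6)) + y(-535, 123) = (-5*(-390) + ((2907 - 829) - 2310)/(2 + 2*(-6)**2)) - 318/5 = (1950 + (2078 - 2310)/(2 + 2*36)) - 318/5 = (1950 - 232/(2 + 72)) - 318/5 = (1950 - 232/74) - 318/5 = (1950 - 232*1/74) - 318/5 = (1950 - 116/37) - 318/5 = 72034/37 - 318/5 = 348404/185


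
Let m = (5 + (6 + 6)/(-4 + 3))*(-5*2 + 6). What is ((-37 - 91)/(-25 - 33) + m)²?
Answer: 767376/841 ≈ 912.46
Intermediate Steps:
m = 28 (m = (5 + 12/(-1))*(-10 + 6) = (5 + 12*(-1))*(-4) = (5 - 12)*(-4) = -7*(-4) = 28)
((-37 - 91)/(-25 - 33) + m)² = ((-37 - 91)/(-25 - 33) + 28)² = (-128/(-58) + 28)² = (-128*(-1/58) + 28)² = (64/29 + 28)² = (876/29)² = 767376/841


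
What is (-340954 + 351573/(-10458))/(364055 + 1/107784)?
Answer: -21353498447940/22798035694301 ≈ -0.93664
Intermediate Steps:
(-340954 + 351573/(-10458))/(364055 + 1/107784) = (-340954 + 351573*(-1/10458))/(364055 + 1/107784) = (-340954 - 117191/3486)/(39239304121/107784) = -1188682835/3486*107784/39239304121 = -21353498447940/22798035694301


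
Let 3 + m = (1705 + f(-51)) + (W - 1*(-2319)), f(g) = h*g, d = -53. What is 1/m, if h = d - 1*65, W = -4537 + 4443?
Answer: 1/9945 ≈ 0.00010055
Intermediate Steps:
W = -94
h = -118 (h = -53 - 1*65 = -53 - 65 = -118)
f(g) = -118*g
m = 9945 (m = -3 + ((1705 - 118*(-51)) + (-94 - 1*(-2319))) = -3 + ((1705 + 6018) + (-94 + 2319)) = -3 + (7723 + 2225) = -3 + 9948 = 9945)
1/m = 1/9945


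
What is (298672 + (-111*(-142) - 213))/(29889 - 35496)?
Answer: -314221/5607 ≈ -56.041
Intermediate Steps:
(298672 + (-111*(-142) - 213))/(29889 - 35496) = (298672 + (15762 - 213))/(-5607) = (298672 + 15549)*(-1/5607) = 314221*(-1/5607) = -314221/5607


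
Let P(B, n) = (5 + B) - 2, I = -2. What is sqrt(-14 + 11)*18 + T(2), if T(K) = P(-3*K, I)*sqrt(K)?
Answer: -3*sqrt(2) + 18*I*sqrt(3) ≈ -4.2426 + 31.177*I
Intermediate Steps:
P(B, n) = 3 + B
T(K) = sqrt(K)*(3 - 3*K) (T(K) = (3 - 3*K)*sqrt(K) = sqrt(K)*(3 - 3*K))
sqrt(-14 + 11)*18 + T(2) = sqrt(-14 + 11)*18 + 3*sqrt(2)*(1 - 1*2) = sqrt(-3)*18 + 3*sqrt(2)*(1 - 2) = (I*sqrt(3))*18 + 3*sqrt(2)*(-1) = 18*I*sqrt(3) - 3*sqrt(2) = -3*sqrt(2) + 18*I*sqrt(3)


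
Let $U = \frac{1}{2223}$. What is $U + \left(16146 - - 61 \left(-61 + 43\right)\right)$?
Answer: $\frac{33451705}{2223} \approx 15048.0$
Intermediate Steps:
$U = \frac{1}{2223} \approx 0.00044984$
$U + \left(16146 - - 61 \left(-61 + 43\right)\right) = \frac{1}{2223} + \left(16146 - - 61 \left(-61 + 43\right)\right) = \frac{1}{2223} + \left(16146 - \left(-61\right) \left(-18\right)\right) = \frac{1}{2223} + \left(16146 - 1098\right) = \frac{1}{2223} + 15048 = \frac{33451705}{2223}$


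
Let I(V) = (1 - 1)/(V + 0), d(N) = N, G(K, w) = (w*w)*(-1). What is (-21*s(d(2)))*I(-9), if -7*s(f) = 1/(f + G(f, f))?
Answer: 0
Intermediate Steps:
G(K, w) = -w**2 (G(K, w) = w**2*(-1) = -w**2)
s(f) = -1/(7*(f - f**2))
I(V) = 0 (I(V) = 0/V = 0)
(-21*s(d(2)))*I(-9) = -3/(2*(-1 + 2))*0 = -3/(2*1)*0 = -3/2*0 = 0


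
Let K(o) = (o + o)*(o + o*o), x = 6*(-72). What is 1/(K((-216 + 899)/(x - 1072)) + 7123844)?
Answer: 1701036032/12117915713334477 ≈ 1.4037e-7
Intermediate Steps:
x = -432
K(o) = 2*o*(o + o²) (K(o) = (2*o)*(o + o²) = 2*o*(o + o²))
1/(K((-216 + 899)/(x - 1072)) + 7123844) = 1/(2*((-216 + 899)/(-432 - 1072))²*(1 + (-216 + 899)/(-432 - 1072)) + 7123844) = 1/(2*(683/(-1504))²*(1 + 683/(-1504)) + 7123844) = 1/(2*(683*(-1/1504))²*(1 + 683*(-1/1504)) + 7123844) = 1/(2*(-683/1504)²*(1 - 683/1504) + 7123844) = 1/(2*(466489/2262016)*(821/1504) + 7123844) = 1/(382987469/1701036032 + 7123844) = 1/(12117915713334477/1701036032) = 1701036032/12117915713334477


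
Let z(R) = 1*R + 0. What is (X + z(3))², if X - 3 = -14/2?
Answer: 1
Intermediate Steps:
X = -4 (X = 3 - 14/2 = 3 - 14*½ = 3 - 7 = -4)
z(R) = R (z(R) = R + 0 = R)
(X + z(3))² = (-4 + 3)² = (-1)² = 1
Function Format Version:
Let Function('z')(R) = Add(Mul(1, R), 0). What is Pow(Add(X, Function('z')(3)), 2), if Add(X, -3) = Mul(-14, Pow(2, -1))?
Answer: 1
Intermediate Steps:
X = -4 (X = Add(3, Mul(-14, Pow(2, -1))) = Add(3, Mul(-14, Rational(1, 2))) = Add(3, -7) = -4)
Function('z')(R) = R (Function('z')(R) = Add(R, 0) = R)
Pow(Add(X, Function('z')(3)), 2) = Pow(Add(-4, 3), 2) = Pow(-1, 2) = 1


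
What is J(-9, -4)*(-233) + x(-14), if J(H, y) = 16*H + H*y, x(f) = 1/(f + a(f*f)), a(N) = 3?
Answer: 276803/11 ≈ 25164.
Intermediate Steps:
x(f) = 1/(3 + f) (x(f) = 1/(f + 3) = 1/(3 + f))
J(-9, -4)*(-233) + x(-14) = -9*(16 - 4)*(-233) + 1/(3 - 14) = -9*12*(-233) + 1/(-11) = -108*(-233) - 1/11 = 25164 - 1/11 = 276803/11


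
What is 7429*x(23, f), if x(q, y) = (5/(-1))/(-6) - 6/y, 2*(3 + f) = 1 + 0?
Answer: 720613/30 ≈ 24020.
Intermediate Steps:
f = -5/2 (f = -3 + (1 + 0)/2 = -3 + (½)*1 = -3 + ½ = -5/2 ≈ -2.5000)
x(q, y) = ⅚ - 6/y (x(q, y) = (5*(-1))*(-⅙) - 6/y = -5*(-⅙) - 6/y = ⅚ - 6/y)
7429*x(23, f) = 7429*(⅚ - 6/(-5/2)) = 7429*(⅚ - 6*(-⅖)) = 7429*(⅚ + 12/5) = 7429*(97/30) = 720613/30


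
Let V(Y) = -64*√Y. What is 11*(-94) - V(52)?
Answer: -1034 + 128*√13 ≈ -572.49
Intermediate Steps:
11*(-94) - V(52) = 11*(-94) - (-64)*√52 = -1034 - (-64)*2*√13 = -1034 - (-128)*√13 = -1034 + 128*√13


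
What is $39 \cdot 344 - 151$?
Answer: $13265$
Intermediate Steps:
$39 \cdot 344 - 151 = 13416 - 151 = 13265$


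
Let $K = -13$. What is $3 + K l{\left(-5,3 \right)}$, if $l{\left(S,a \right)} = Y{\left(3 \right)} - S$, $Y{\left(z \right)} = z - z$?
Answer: $-62$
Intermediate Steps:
$Y{\left(z \right)} = 0$
$l{\left(S,a \right)} = - S$ ($l{\left(S,a \right)} = 0 - S = - S$)
$3 + K l{\left(-5,3 \right)} = 3 - 13 \left(\left(-1\right) \left(-5\right)\right) = 3 - 65 = -62$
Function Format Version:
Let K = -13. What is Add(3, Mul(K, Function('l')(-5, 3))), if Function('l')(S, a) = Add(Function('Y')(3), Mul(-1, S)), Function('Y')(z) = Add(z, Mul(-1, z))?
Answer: -62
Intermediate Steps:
Function('Y')(z) = 0
Function('l')(S, a) = Mul(-1, S) (Function('l')(S, a) = Add(0, Mul(-1, S)) = Mul(-1, S))
Add(3, Mul(K, Function('l')(-5, 3))) = Add(3, Mul(-13, Mul(-1, -5))) = Add(3, Mul(-13, 5)) = Add(3, -65) = -62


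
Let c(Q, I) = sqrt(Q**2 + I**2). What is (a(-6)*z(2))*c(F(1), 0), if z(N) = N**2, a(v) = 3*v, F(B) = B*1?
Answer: -72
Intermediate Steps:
F(B) = B
c(Q, I) = sqrt(I**2 + Q**2)
(a(-6)*z(2))*c(F(1), 0) = ((3*(-6))*2**2)*sqrt(0**2 + 1**2) = (-18*4)*sqrt(0 + 1) = -72*sqrt(1) = -72*1 = -72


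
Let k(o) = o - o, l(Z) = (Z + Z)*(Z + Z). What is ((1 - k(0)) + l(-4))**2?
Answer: 4225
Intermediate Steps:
l(Z) = 4*Z**2 (l(Z) = (2*Z)*(2*Z) = 4*Z**2)
k(o) = 0
((1 - k(0)) + l(-4))**2 = ((1 - 1*0) + 4*(-4)**2)**2 = ((1 + 0) + 4*16)**2 = (1 + 64)**2 = 65**2 = 4225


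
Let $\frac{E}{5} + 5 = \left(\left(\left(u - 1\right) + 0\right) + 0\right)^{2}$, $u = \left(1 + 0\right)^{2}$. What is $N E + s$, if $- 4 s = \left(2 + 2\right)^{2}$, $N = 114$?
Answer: $-2854$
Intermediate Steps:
$u = 1$ ($u = 1^{2} = 1$)
$s = -4$ ($s = - \frac{\left(2 + 2\right)^{2}}{4} = - \frac{4^{2}}{4} = \left(- \frac{1}{4}\right) 16 = -4$)
$E = -25$ ($E = -25 + 5 \left(\left(\left(1 - 1\right) + 0\right) + 0\right)^{2} = -25 + 5 \left(\left(0 + 0\right) + 0\right)^{2} = -25 + 5 \left(0 + 0\right)^{2} = -25 + 5 \cdot 0^{2} = -25 + 5 \cdot 0 = -25 + 0 = -25$)
$N E + s = 114 \left(-25\right) - 4 = -2850 - 4 = -2854$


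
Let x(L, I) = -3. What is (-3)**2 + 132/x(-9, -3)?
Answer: -35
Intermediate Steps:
(-3)**2 + 132/x(-9, -3) = (-3)**2 + 132/(-3) = 9 - 1/3*132 = 9 - 44 = -35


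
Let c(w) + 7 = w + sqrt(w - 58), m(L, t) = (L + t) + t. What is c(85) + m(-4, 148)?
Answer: 370 + 3*sqrt(3) ≈ 375.20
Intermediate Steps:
m(L, t) = L + 2*t
c(w) = -7 + w + sqrt(-58 + w) (c(w) = -7 + (w + sqrt(w - 58)) = -7 + (w + sqrt(-58 + w)) = -7 + w + sqrt(-58 + w))
c(85) + m(-4, 148) = (-7 + 85 + sqrt(-58 + 85)) + (-4 + 2*148) = (-7 + 85 + sqrt(27)) + (-4 + 296) = (-7 + 85 + 3*sqrt(3)) + 292 = (78 + 3*sqrt(3)) + 292 = 370 + 3*sqrt(3)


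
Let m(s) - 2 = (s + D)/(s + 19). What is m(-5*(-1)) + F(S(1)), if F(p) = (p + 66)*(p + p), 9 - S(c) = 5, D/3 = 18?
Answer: 13547/24 ≈ 564.46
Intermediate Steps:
D = 54 (D = 3*18 = 54)
S(c) = 4 (S(c) = 9 - 1*5 = 9 - 5 = 4)
m(s) = 2 + (54 + s)/(19 + s) (m(s) = 2 + (s + 54)/(s + 19) = 2 + (54 + s)/(19 + s))
F(p) = 2*p*(66 + p) (F(p) = (66 + p)*(2*p) = 2*p*(66 + p))
m(-5*(-1)) + F(S(1)) = (92 + 3*(-5*(-1)))/(19 - 5*(-1)) + 2*4*(66 + 4) = (92 + 3*5)/(19 + 5) + 2*4*70 = (92 + 15)/24 + 560 = (1/24)*107 + 560 = 107/24 + 560 = 13547/24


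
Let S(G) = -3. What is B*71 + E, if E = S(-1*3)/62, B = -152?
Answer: -669107/62 ≈ -10792.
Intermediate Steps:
E = -3/62 ≈ -0.048387
B*71 + E = -152*71 - 3/62 = -10792 - 3/62 = -669107/62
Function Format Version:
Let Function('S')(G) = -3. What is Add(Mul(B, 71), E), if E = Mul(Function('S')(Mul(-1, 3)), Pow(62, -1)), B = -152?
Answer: Rational(-669107, 62) ≈ -10792.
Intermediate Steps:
E = Rational(-3, 62) (E = Mul(-3, Pow(62, -1)) = Mul(-3, Rational(1, 62)) = Rational(-3, 62) ≈ -0.048387)
Add(Mul(B, 71), E) = Add(Mul(-152, 71), Rational(-3, 62)) = Add(-10792, Rational(-3, 62)) = Rational(-669107, 62)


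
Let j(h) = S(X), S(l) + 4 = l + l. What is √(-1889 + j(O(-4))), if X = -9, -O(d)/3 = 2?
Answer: 7*I*√39 ≈ 43.715*I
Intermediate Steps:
O(d) = -6 (O(d) = -3*2 = -6)
S(l) = -4 + 2*l (S(l) = -4 + (l + l) = -4 + 2*l)
j(h) = -22 (j(h) = -4 + 2*(-9) = -4 - 18 = -22)
√(-1889 + j(O(-4))) = √(-1889 - 22) = √(-1911) = 7*I*√39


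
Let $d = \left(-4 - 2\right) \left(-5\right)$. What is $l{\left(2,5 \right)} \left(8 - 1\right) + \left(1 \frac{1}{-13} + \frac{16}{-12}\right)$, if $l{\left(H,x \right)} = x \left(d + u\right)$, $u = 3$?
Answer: $\frac{44990}{39} \approx 1153.6$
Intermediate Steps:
$d = 30$ ($d = \left(-6\right) \left(-5\right) = 30$)
$l{\left(H,x \right)} = 33 x$ ($l{\left(H,x \right)} = x \left(30 + 3\right) = x 33 = 33 x$)
$l{\left(2,5 \right)} \left(8 - 1\right) + \left(1 \frac{1}{-13} + \frac{16}{-12}\right) = 33 \cdot 5 \left(8 - 1\right) + \left(1 \frac{1}{-13} + \frac{16}{-12}\right) = 165 \cdot 7 + \left(1 \left(- \frac{1}{13}\right) + 16 \left(- \frac{1}{12}\right)\right) = 1155 - \frac{55}{39} = \frac{44990}{39}$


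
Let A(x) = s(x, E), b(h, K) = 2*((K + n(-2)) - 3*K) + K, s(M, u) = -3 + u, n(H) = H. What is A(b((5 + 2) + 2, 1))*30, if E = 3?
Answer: 0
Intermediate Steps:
b(h, K) = -4 - 3*K (b(h, K) = 2*((K - 2) - 3*K) + K = 2*((-2 + K) - 3*K) + K = 2*(-2 - 2*K) + K = (-4 - 4*K) + K = -4 - 3*K)
A(x) = 0 (A(x) = -3 + 3 = 0)
A(b((5 + 2) + 2, 1))*30 = 0*30 = 0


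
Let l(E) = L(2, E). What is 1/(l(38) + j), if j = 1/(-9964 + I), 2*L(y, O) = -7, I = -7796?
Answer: -17760/62161 ≈ -0.28571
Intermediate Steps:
L(y, O) = -7/2 (L(y, O) = (½)*(-7) = -7/2)
l(E) = -7/2
j = -1/17760 (j = 1/(-9964 - 7796) = 1/(-17760) = -1/17760 ≈ -5.6306e-5)
1/(l(38) + j) = 1/(-7/2 - 1/17760) = 1/(-62161/17760) = -17760/62161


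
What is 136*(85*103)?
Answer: 1190680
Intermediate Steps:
136*(85*103) = 136*8755 = 1190680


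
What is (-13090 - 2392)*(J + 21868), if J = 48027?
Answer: -1082114390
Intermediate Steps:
(-13090 - 2392)*(J + 21868) = (-13090 - 2392)*(48027 + 21868) = -15482*69895 = -1082114390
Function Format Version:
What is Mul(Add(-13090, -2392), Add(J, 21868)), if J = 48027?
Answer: -1082114390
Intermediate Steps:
Mul(Add(-13090, -2392), Add(J, 21868)) = Mul(Add(-13090, -2392), Add(48027, 21868)) = Mul(-15482, 69895) = -1082114390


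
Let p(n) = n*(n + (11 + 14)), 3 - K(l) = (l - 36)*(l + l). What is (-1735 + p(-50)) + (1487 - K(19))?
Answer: 353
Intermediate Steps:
K(l) = 3 - 2*l*(-36 + l) (K(l) = 3 - (l - 36)*(l + l) = 3 - (-36 + l)*2*l = 3 - 2*l*(-36 + l))
p(n) = n*(25 + n) (p(n) = n*(n + 25) = n*(25 + n))
(-1735 + p(-50)) + (1487 - K(19)) = (-1735 - 50*(25 - 50)) + (1487 - (3 - 2*19² + 72*19)) = (-1735 - 50*(-25)) + (1487 - (3 - 2*361 + 1368)) = (-1735 + 1250) + (1487 - (3 - 722 + 1368)) = -485 + (1487 - 1*649) = -485 + (1487 - 649) = -485 + 838 = 353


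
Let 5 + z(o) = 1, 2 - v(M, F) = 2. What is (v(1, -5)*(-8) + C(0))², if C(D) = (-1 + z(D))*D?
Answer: 0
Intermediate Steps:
v(M, F) = 0 (v(M, F) = 2 - 1*2 = 2 - 2 = 0)
z(o) = -4 (z(o) = -5 + 1 = -4)
C(D) = -5*D (C(D) = (-1 - 4)*D = -5*D)
(v(1, -5)*(-8) + C(0))² = (0*(-8) - 5*0)² = (0 + 0)² = 0² = 0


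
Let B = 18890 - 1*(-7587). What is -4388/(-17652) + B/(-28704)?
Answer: -9483857/14074528 ≈ -0.67383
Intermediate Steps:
B = 26477 (B = 18890 + 7587 = 26477)
-4388/(-17652) + B/(-28704) = -4388/(-17652) + 26477/(-28704) = -4388*(-1/17652) + 26477*(-1/28704) = 1097/4413 - 26477/28704 = -9483857/14074528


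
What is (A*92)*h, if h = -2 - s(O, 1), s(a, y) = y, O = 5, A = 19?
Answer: -5244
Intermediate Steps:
h = -3 (h = -2 - 1*1 = -2 - 1 = -3)
(A*92)*h = (19*92)*(-3) = 1748*(-3) = -5244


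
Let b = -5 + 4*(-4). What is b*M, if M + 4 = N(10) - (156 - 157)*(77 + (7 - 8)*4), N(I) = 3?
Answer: -1512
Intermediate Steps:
M = 72 (M = -4 + (3 - (156 - 157)*(77 + (7 - 8)*4)) = -4 + (3 - (-1)*(77 - 1*4)) = -4 + (3 - (-1)*(77 - 4)) = -4 + (3 - (-1)*73) = -4 + (3 - 1*(-73)) = -4 + (3 + 73) = -4 + 76 = 72)
b = -21 (b = -5 - 16 = -21)
b*M = -21*72 = -1512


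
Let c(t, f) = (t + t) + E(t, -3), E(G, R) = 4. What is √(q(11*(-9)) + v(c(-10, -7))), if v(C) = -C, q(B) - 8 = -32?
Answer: 2*I*√2 ≈ 2.8284*I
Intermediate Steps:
q(B) = -24 (q(B) = 8 - 32 = -24)
c(t, f) = 4 + 2*t (c(t, f) = (t + t) + 4 = 2*t + 4 = 4 + 2*t)
√(q(11*(-9)) + v(c(-10, -7))) = √(-24 - (4 + 2*(-10))) = √(-24 - (4 - 20)) = √(-24 - 1*(-16)) = √(-24 + 16) = √(-8) = 2*I*√2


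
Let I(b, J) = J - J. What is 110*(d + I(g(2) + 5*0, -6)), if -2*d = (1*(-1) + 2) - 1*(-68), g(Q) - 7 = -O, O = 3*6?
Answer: -3795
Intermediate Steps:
O = 18
g(Q) = -11 (g(Q) = 7 - 1*18 = 7 - 18 = -11)
I(b, J) = 0
d = -69/2 (d = -((1*(-1) + 2) - 1*(-68))/2 = -((-1 + 2) + 68)/2 = -(1 + 68)/2 = -½*69 = -69/2 ≈ -34.500)
110*(d + I(g(2) + 5*0, -6)) = 110*(-69/2 + 0) = 110*(-69/2) = -3795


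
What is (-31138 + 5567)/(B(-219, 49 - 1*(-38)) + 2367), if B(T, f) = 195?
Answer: -3653/366 ≈ -9.9809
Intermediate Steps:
(-31138 + 5567)/(B(-219, 49 - 1*(-38)) + 2367) = (-31138 + 5567)/(195 + 2367) = -25571/2562 = -25571*1/2562 = -3653/366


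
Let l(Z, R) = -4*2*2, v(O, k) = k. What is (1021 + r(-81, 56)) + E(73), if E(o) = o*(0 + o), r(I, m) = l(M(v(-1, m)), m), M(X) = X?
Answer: 6334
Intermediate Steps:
l(Z, R) = -16 (l(Z, R) = -8*2 = -16)
r(I, m) = -16
E(o) = o² (E(o) = o*o = o²)
(1021 + r(-81, 56)) + E(73) = (1021 - 16) + 73² = 1005 + 5329 = 6334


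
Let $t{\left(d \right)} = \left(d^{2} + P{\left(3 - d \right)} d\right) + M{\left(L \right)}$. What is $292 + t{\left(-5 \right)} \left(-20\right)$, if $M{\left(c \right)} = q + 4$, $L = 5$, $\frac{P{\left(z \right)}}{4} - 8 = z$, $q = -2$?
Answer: $6152$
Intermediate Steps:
$P{\left(z \right)} = 32 + 4 z$
$M{\left(c \right)} = 2$ ($M{\left(c \right)} = -2 + 4 = 2$)
$t{\left(d \right)} = 2 + d^{2} + d \left(44 - 4 d\right)$ ($t{\left(d \right)} = \left(d^{2} + \left(32 + 4 \left(3 - d\right)\right) d\right) + 2 = \left(d^{2} + \left(32 - \left(-12 + 4 d\right)\right) d\right) + 2 = \left(d^{2} + \left(44 - 4 d\right) d\right) + 2 = \left(d^{2} + d \left(44 - 4 d\right)\right) + 2 = 2 + d^{2} + d \left(44 - 4 d\right)$)
$292 + t{\left(-5 \right)} \left(-20\right) = 292 + \left(2 - 3 \left(-5\right)^{2} + 44 \left(-5\right)\right) \left(-20\right) = 292 + \left(2 - 75 - 220\right) \left(-20\right) = 292 - -5860 = 292 + 5860 = 6152$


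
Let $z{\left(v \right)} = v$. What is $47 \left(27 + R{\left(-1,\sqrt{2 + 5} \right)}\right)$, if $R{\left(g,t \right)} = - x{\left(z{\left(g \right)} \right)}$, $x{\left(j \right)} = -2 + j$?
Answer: $1410$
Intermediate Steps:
$R{\left(g,t \right)} = 2 - g$ ($R{\left(g,t \right)} = - (-2 + g) = 2 - g$)
$47 \left(27 + R{\left(-1,\sqrt{2 + 5} \right)}\right) = 47 \left(27 + \left(2 - -1\right)\right) = 47 \left(27 + \left(2 + 1\right)\right) = 47 \left(27 + 3\right) = 47 \cdot 30 = 1410$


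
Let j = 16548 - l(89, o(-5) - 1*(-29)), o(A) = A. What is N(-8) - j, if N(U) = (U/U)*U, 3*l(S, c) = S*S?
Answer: -41747/3 ≈ -13916.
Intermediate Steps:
l(S, c) = S**2/3 (l(S, c) = (S*S)/3 = S**2/3)
N(U) = U (N(U) = 1*U = U)
j = 41723/3 (j = 16548 - 89**2/3 = 16548 - 7921/3 = 41723/3 ≈ 13908.)
N(-8) - j = -8 - 1*41723/3 = -8 - 41723/3 = -41747/3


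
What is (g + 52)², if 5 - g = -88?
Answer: 21025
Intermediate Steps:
g = 93 (g = 5 - 1*(-88) = 5 + 88 = 93)
(g + 52)² = (93 + 52)² = 145² = 21025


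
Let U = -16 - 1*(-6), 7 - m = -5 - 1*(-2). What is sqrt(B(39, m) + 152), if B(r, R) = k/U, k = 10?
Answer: sqrt(151) ≈ 12.288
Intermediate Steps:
m = 10 (m = 7 - (-5 - 1*(-2)) = 7 - (-5 + 2) = 7 - 1*(-3) = 7 + 3 = 10)
U = -10 (U = -16 + 6 = -10)
B(r, R) = -1 (B(r, R) = 10/(-10) = 10*(-1/10) = -1)
sqrt(B(39, m) + 152) = sqrt(-1 + 152) = sqrt(151)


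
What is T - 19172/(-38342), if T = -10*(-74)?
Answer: 14196126/19171 ≈ 740.50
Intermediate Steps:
T = 740
T - 19172/(-38342) = 740 - 19172/(-38342) = 740 - 19172*(-1/38342) = 740 + 9586/19171 = 14196126/19171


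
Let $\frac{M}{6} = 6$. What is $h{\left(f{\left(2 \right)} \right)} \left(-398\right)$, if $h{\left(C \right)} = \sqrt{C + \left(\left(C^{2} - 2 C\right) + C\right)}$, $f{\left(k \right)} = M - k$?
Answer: $-13532$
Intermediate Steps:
$M = 36$ ($M = 6 \cdot 6 = 36$)
$f{\left(k \right)} = 36 - k$
$h{\left(C \right)} = \sqrt{C^{2}}$ ($h{\left(C \right)} = \sqrt{C + \left(C^{2} - C\right)} = \sqrt{C^{2}}$)
$h{\left(f{\left(2 \right)} \right)} \left(-398\right) = \sqrt{\left(36 - 2\right)^{2}} \left(-398\right) = \sqrt{34^{2}} \left(-398\right) = \sqrt{1156} \left(-398\right) = 34 \left(-398\right) = -13532$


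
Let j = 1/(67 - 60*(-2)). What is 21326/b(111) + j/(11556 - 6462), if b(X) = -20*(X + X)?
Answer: -1692889499/352453860 ≈ -4.8032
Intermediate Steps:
j = 1/187 (j = 1/(67 + 120) = 1/187 ≈ 0.0053476)
b(X) = -40*X
21326/b(111) + j/(11556 - 6462) = 21326/((-40*111)) + 1/(187*(11556 - 6462)) = 21326/(-4440) + (1/187)/5094 = 21326*(-1/4440) + (1/187)*(1/5094) = -10663/2220 + 1/952578 = -1692889499/352453860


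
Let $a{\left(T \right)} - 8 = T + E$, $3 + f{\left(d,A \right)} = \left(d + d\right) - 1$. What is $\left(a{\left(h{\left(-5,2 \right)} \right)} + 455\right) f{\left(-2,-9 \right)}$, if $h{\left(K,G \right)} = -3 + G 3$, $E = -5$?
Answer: $-3688$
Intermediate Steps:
$h{\left(K,G \right)} = -3 + 3 G$
$f{\left(d,A \right)} = -4 + 2 d$ ($f{\left(d,A \right)} = -3 + \left(\left(d + d\right) - 1\right) = -3 + \left(2 d - 1\right) = -3 + \left(-1 + 2 d\right) = -4 + 2 d$)
$a{\left(T \right)} = 3 + T$ ($a{\left(T \right)} = 8 + \left(T - 5\right) = 8 + \left(-5 + T\right) = 3 + T$)
$\left(a{\left(h{\left(-5,2 \right)} \right)} + 455\right) f{\left(-2,-9 \right)} = \left(\left(3 + \left(-3 + 3 \cdot 2\right)\right) + 455\right) \left(-4 + 2 \left(-2\right)\right) = \left(\left(3 + \left(-3 + 6\right)\right) + 455\right) \left(-4 - 4\right) = \left(\left(3 + 3\right) + 455\right) \left(-8\right) = \left(6 + 455\right) \left(-8\right) = 461 \left(-8\right) = -3688$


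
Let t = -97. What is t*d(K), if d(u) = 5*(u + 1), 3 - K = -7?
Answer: -5335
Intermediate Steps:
K = 10 (K = 3 - 1*(-7) = 3 + 7 = 10)
d(u) = 5 + 5*u (d(u) = 5*(1 + u) = 5 + 5*u)
t*d(K) = -97*(5 + 5*10) = -97*(5 + 50) = -97*55 = -5335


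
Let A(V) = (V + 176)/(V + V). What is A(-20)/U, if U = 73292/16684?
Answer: -162669/183230 ≈ -0.88779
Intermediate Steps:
U = 18323/4171 (U = 73292*(1/16684) = 18323/4171 ≈ 4.3930)
A(V) = (176 + V)/(2*V) (A(V) = (176 + V)/((2*V)) = (176 + V)*(1/(2*V)) = (176 + V)/(2*V))
A(-20)/U = ((½)*(176 - 20)/(-20))/(18323/4171) = ((½)*(-1/20)*156)*(4171/18323) = -39/10*4171/18323 = -162669/183230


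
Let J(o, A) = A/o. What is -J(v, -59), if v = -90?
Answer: -59/90 ≈ -0.65556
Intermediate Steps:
-J(v, -59) = -(-59)/(-90) = -(-59)*(-1)/90 = -1*59/90 = -59/90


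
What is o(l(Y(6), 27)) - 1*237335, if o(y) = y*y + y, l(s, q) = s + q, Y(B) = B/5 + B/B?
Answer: -5911329/25 ≈ -2.3645e+5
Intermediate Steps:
Y(B) = 1 + B/5 (Y(B) = B*(1/5) + 1 = B/5 + 1 = 1 + B/5)
l(s, q) = q + s
o(y) = y + y**2 (o(y) = y**2 + y = y + y**2)
o(l(Y(6), 27)) - 1*237335 = (27 + (1 + (1/5)*6))*(1 + (27 + (1 + (1/5)*6))) - 1*237335 = (27 + (1 + 6/5))*(1 + (27 + (1 + 6/5))) - 237335 = (27 + 11/5)*(1 + (27 + 11/5)) - 237335 = 146*(1 + 146/5)/5 - 237335 = (146/5)*(151/5) - 237335 = 22046/25 - 237335 = -5911329/25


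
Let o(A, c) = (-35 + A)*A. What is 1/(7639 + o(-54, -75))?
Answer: 1/12445 ≈ 8.0354e-5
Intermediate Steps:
o(A, c) = A*(-35 + A)
1/(7639 + o(-54, -75)) = 1/(7639 - 54*(-35 - 54)) = 1/(7639 - 54*(-89)) = 1/(7639 + 4806) = 1/12445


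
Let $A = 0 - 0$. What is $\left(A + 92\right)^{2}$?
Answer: $8464$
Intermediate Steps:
$A = 0$ ($A = 0 + 0 = 0$)
$\left(A + 92\right)^{2} = \left(0 + 92\right)^{2} = 92^{2} = 8464$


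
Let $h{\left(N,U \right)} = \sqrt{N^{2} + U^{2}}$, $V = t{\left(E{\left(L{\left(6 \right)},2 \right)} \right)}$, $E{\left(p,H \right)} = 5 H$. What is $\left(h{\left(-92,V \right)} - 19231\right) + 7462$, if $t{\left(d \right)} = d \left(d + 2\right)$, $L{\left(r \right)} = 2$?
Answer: $-11769 + 4 \sqrt{1429} \approx -11618.0$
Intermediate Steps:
$t{\left(d \right)} = d \left(2 + d\right)$
$V = 120$ ($V = 5 \cdot 2 \left(2 + 5 \cdot 2\right) = 10 \left(2 + 10\right) = 10 \cdot 12 = 120$)
$\left(h{\left(-92,V \right)} - 19231\right) + 7462 = \left(\sqrt{\left(-92\right)^{2} + 120^{2}} - 19231\right) + 7462 = \left(\sqrt{8464 + 14400} - 19231\right) + 7462 = \left(\sqrt{22864} - 19231\right) + 7462 = \left(4 \sqrt{1429} - 19231\right) + 7462 = \left(-19231 + 4 \sqrt{1429}\right) + 7462 = -11769 + 4 \sqrt{1429}$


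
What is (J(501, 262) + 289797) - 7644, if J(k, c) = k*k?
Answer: 533154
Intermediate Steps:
J(k, c) = k²
(J(501, 262) + 289797) - 7644 = (501² + 289797) - 7644 = (251001 + 289797) - 7644 = 540798 - 7644 = 533154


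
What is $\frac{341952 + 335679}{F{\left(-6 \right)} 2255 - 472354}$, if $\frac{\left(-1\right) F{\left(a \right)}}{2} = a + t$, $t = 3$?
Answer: $- \frac{677631}{458824} \approx -1.4769$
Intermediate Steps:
$F{\left(a \right)} = -6 - 2 a$ ($F{\left(a \right)} = - 2 \left(a + 3\right) = - 2 \left(3 + a\right) = -6 - 2 a$)
$\frac{341952 + 335679}{F{\left(-6 \right)} 2255 - 472354} = \frac{341952 + 335679}{\left(-6 - -12\right) 2255 - 472354} = \frac{677631}{\left(-6 + 12\right) 2255 - 472354} = \frac{677631}{6 \cdot 2255 - 472354} = \frac{677631}{13530 - 472354} = \frac{677631}{-458824} = 677631 \left(- \frac{1}{458824}\right) = - \frac{677631}{458824}$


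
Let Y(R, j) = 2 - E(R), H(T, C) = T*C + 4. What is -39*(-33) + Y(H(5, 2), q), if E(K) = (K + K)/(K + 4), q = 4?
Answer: 11587/9 ≈ 1287.4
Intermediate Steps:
E(K) = 2*K/(4 + K) (E(K) = (2*K)/(4 + K) = 2*K/(4 + K))
H(T, C) = 4 + C*T (H(T, C) = C*T + 4 = 4 + C*T)
Y(R, j) = 2 - 2*R/(4 + R)
-39*(-33) + Y(H(5, 2), q) = -39*(-33) + 8/(4 + (4 + 2*5)) = 1287 + 8/(4 + (4 + 10)) = 1287 + 8/(4 + 14) = 1287 + 8/18 = 1287 + 8*(1/18) = 1287 + 4/9 = 11587/9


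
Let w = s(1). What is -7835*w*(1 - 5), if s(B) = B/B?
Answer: 31340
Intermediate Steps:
s(B) = 1
w = 1
-7835*w*(1 - 5) = -7835*(1 - 5) = -7835*(-4) = 31340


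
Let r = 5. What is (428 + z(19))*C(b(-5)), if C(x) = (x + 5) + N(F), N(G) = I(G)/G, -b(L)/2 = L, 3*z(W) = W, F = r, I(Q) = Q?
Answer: 20848/3 ≈ 6949.3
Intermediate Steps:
F = 5
z(W) = W/3
b(L) = -2*L
N(G) = 1 (N(G) = G/G = 1)
C(x) = 6 + x (C(x) = (x + 5) + 1 = (5 + x) + 1 = 6 + x)
(428 + z(19))*C(b(-5)) = (428 + (⅓)*19)*(6 - 2*(-5)) = (428 + 19/3)*(6 + 10) = (1303/3)*16 = 20848/3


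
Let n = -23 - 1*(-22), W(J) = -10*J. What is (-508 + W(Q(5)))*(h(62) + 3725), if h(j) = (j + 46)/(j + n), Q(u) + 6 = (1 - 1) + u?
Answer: -113211834/61 ≈ -1.8559e+6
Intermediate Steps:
Q(u) = -6 + u (Q(u) = -6 + ((1 - 1) + u) = -6 + (0 + u) = -6 + u)
n = -1 (n = -23 + 22 = -1)
h(j) = (46 + j)/(-1 + j) (h(j) = (j + 46)/(j - 1) = (46 + j)/(-1 + j))
(-508 + W(Q(5)))*(h(62) + 3725) = (-508 - 10*(-6 + 5))*((46 + 62)/(-1 + 62) + 3725) = (-508 - 10*(-1))*(108/61 + 3725) = (-508 + 10)*((1/61)*108 + 3725) = -498*(108/61 + 3725) = -498*227333/61 = -113211834/61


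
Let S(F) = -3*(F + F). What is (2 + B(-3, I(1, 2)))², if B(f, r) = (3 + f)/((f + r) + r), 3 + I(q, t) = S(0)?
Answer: 4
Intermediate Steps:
S(F) = -6*F
I(q, t) = -3 (I(q, t) = -3 - 6*0 = -3 + 0 = -3)
B(f, r) = (3 + f)/(f + 2*r)
(2 + B(-3, I(1, 2)))² = (2 + (3 - 3)/(-3 + 2*(-3)))² = (2 + 0/(-3 - 6))² = (2 + 0/(-9))² = (2 - ⅑*0)² = (2 + 0)² = 2² = 4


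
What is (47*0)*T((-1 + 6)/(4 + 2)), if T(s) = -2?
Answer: 0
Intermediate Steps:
(47*0)*T((-1 + 6)/(4 + 2)) = (47*0)*(-2) = 0*(-2) = 0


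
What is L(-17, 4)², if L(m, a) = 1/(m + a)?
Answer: 1/169 ≈ 0.0059172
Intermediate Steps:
L(m, a) = 1/(a + m)
L(-17, 4)² = (1/(4 - 17))² = (1/(-13))² = (-1/13)² = 1/169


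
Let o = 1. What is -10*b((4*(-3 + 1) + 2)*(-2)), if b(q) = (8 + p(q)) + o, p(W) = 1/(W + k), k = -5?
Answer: -640/7 ≈ -91.429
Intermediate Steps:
p(W) = 1/(-5 + W) (p(W) = 1/(W - 5) = 1/(-5 + W))
b(q) = 9 + 1/(-5 + q) (b(q) = (8 + 1/(-5 + q)) + 1 = 9 + 1/(-5 + q))
-10*b((4*(-3 + 1) + 2)*(-2)) = -10*(-44 + 9*((4*(-3 + 1) + 2)*(-2)))/(-5 + (4*(-3 + 1) + 2)*(-2)) = -10*(-44 + 9*((4*(-2) + 2)*(-2)))/(-5 + (4*(-2) + 2)*(-2)) = -10*(-44 + 9*((-8 + 2)*(-2)))/(-5 + (-8 + 2)*(-2)) = -10*(-44 + 9*(-6*(-2)))/(-5 - 6*(-2)) = -10*(-44 + 9*12)/(-5 + 12) = -10*(-44 + 108)/7 = -10*64/7 = -640/7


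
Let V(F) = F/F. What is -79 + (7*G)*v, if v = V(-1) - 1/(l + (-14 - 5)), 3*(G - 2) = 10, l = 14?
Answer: -171/5 ≈ -34.200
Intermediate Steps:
G = 16/3 (G = 2 + (⅓)*10 = 2 + 10/3 = 16/3 ≈ 5.3333)
V(F) = 1
v = 6/5 (v = 1 - 1/(14 + (-14 - 5)) = 1 - 1/(14 - 19) = 1 - 1/(-5) = 1 - 1*(-⅕) = 1 + ⅕ = 6/5 ≈ 1.2000)
-79 + (7*G)*v = -79 + (7*(16/3))*(6/5) = -79 + (112/3)*(6/5) = -79 + 224/5 = -171/5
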